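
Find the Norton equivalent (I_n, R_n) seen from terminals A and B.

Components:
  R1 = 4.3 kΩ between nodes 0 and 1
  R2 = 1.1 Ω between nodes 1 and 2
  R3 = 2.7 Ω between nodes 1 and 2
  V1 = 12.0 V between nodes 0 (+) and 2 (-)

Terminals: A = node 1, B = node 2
Find the Thévenin equivalent first; then I_n = V_th/R_th and R_n = R_th.
Step 1 — V_th is the open-circuit voltage V_A - V_B (nothing connected across the terminals).
Nodal analysis, taking node 2 as the 0 V reference.
Source V1 fixes V_0 = 12 V.
KCL at each unknown node (sum of currents leaving = 0; resistances in Ω):
  Node 1: (V_1 - 12)/4300 + (V_1 - 0)/1.1 + (V_1 - 0)/2.7 = 0
Collecting terms: 1.28 × V_1 = 0.002791  =>  V_1 = 0.002181 V
V_th = V_1 - V_2 = 0.002181 - 0 = 0.002181 V
Step 2 — R_th: zero the source — replace V1 by a short circuit (node 2 merges into node 0) — and find the resistance seen between A (node 1) and B (node 0).
Reduce the network between node 1 (A) and node 0 (B) by series/parallel combination:
  Rp1 = R1 ‖ R2 ‖ R3 (parallel, all between nodes 0 and 1) = 1/(1/4300 + 1/1.1 + 1/2.7) = 0.7814 Ω
R_th = 0.7814 Ω
I_n = V_th/R_th = 0.002181/0.7814 = 0.002791 A, and R_n = R_th = 0.7814 Ω

Final answer: I_n = 0.002791 A, R_n = 0.7814 Ω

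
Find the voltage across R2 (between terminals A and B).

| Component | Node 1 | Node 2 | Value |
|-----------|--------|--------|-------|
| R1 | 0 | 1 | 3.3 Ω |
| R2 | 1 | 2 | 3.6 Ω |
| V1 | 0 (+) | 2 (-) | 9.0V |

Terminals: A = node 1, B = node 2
R1 and R2 are in series across V1 (node 0 → node 1 → node 2), and the output A–B is taken across R2, so this is a voltage divider.
Series current: I = V1/(R1 + R2) = 9/(3.3 + 3.6) = 9/6.9 = 1.304 A
V_R2 = I × R2 = V1 × R2/(R1 + R2) = 9 × 3.6/6.9 = 4.696 V

Final answer: 4.696 V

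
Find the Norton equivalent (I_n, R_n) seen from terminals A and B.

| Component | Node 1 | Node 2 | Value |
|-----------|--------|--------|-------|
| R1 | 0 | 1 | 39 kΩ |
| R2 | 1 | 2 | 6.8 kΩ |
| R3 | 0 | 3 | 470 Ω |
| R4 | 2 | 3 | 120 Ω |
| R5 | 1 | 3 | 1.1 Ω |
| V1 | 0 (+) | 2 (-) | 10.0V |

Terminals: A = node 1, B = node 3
Find the Thévenin equivalent first; then I_n = V_th/R_th and R_n = R_th.
Step 1 — V_th is the open-circuit voltage V_A - V_B (nothing connected across the terminals).
Nodal analysis, taking node 2 as the 0 V reference.
Source V1 fixes V_0 = 10 V.
KCL at each unknown node (sum of currents leaving = 0; resistances in Ω):
  Node 1: (V_1 - 10)/39000 + (V_1 - 0)/6800 + (V_1 - V_3)/1.1 = 0
  Node 3: (V_3 - 10)/470 + (V_3 - 0)/120 + (V_3 - V_1)/1.1 = 0
Collecting terms (coefficients in siemens):
  0.9093·V_1 - 0.9091·V_3 = 0.0002564
  0.9196·V_3 - 0.9091·V_1 = 0.02128
Determinant D = (0.9093)(0.9196) - (-0.9091)(-0.9091) = 0.009669
V_1 = [(0.0002564)(0.9196) - (-0.9091)(0.02128)]/D = 2.025 V
V_3 = [(0.9093)(0.02128) - (0.0002564)(-0.9091)]/D = 2.025 V
V_th = V_1 - V_3 = 2.025 - 2.025 = -0.0001026 V
Step 2 — R_th: zero the source — replace V1 by a short circuit (node 2 merges into node 0) — and find the resistance seen between A (node 1) and B (node 3).
Reduce the network between node 1 (A) and node 3 (B) by series/parallel combination:
  Rp1 = R1 ‖ R2 (parallel, both between nodes 0 and 1) = 1/(1/39000 + 1/6800) = 5790 Ω
  Rp2 = R3 ‖ R4 (parallel, both between nodes 0 and 3) = 1/(1/470 + 1/120) = 95.59 Ω
  Rs1 = Rp1 + Rp2 (series, joined only at node 0) = 5790 + 95.59 = 5886 Ω
  Rp3 = R5 ‖ Rs1 (parallel, both between nodes 1 and 3) = 1/(1/1.1 + 1/5886) = 1.1 Ω
R_th = 1.1 Ω
I_n = V_th/R_th = -0.0001026/1.1 = -0.0000933 A, and R_n = R_th = 1.1 Ω

Final answer: I_n = -9.33e-05 A, R_n = 1.1 Ω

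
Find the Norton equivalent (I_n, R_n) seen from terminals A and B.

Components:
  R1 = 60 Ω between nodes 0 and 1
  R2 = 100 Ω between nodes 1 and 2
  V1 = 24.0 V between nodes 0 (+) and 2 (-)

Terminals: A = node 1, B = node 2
Find the Thévenin equivalent first; then I_n = V_th/R_th and R_n = R_th.
Step 1 — V_th is the open-circuit voltage V_A - V_B (nothing connected across the terminals).
Nodal analysis, taking node 2 as the 0 V reference.
Source V1 fixes V_0 = 24 V.
KCL at each unknown node (sum of currents leaving = 0; resistances in Ω):
  Node 1: (V_1 - 24)/60 + (V_1 - 0)/100 = 0
Collecting terms: 0.02667 × V_1 = 0.4  =>  V_1 = 15 V
V_th = V_1 - V_2 = 15 - 0 = 15 V
Step 2 — R_th: zero the source — replace V1 by a short circuit (node 2 merges into node 0) — and find the resistance seen between A (node 1) and B (node 0).
Reduce the network between node 1 (A) and node 0 (B) by series/parallel combination:
  Rp1 = R1 ‖ R2 (parallel, both between nodes 0 and 1) = 1/(1/60 + 1/100) = 37.5 Ω
R_th = 37.5 Ω
I_n = V_th/R_th = 15/37.5 = 0.4 A, and R_n = R_th = 37.5 Ω

Final answer: I_n = 0.4 A, R_n = 37.5 Ω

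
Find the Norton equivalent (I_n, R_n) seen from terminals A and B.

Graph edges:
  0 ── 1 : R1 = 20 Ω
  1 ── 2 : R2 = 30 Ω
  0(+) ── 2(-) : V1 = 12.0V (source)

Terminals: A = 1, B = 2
Find the Thévenin equivalent first; then I_n = V_th/R_th and R_n = R_th.
Step 1 — V_th is the open-circuit voltage V_A - V_B (nothing connected across the terminals).
Nodal analysis, taking node 2 as the 0 V reference.
Source V1 fixes V_0 = 12 V.
KCL at each unknown node (sum of currents leaving = 0; resistances in Ω):
  Node 1: (V_1 - 12)/20 + (V_1 - 0)/30 = 0
Collecting terms: 0.08333 × V_1 = 0.6  =>  V_1 = 7.2 V
V_th = V_1 - V_2 = 7.2 - 0 = 7.2 V
Step 2 — R_th: zero the source — replace V1 by a short circuit (node 2 merges into node 0) — and find the resistance seen between A (node 1) and B (node 0).
Reduce the network between node 1 (A) and node 0 (B) by series/parallel combination:
  Rp1 = R1 ‖ R2 (parallel, both between nodes 0 and 1) = 1/(1/20 + 1/30) = 12 Ω
R_th = 12 Ω
I_n = V_th/R_th = 7.2/12 = 0.6 A, and R_n = R_th = 12 Ω

Final answer: I_n = 0.6 A, R_n = 12 Ω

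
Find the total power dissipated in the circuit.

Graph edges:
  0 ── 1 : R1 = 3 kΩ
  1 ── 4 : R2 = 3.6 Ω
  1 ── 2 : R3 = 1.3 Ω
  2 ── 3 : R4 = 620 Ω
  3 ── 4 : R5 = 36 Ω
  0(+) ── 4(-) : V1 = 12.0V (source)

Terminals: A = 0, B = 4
Nodal analysis, taking node 4 as the 0 V reference.
Source V1 fixes V_0 = 12 V.
KCL at each unknown node (sum of currents leaving = 0; resistances in Ω):
  Node 1: (V_1 - 12)/3000 + (V_1 - 0)/3.6 + (V_1 - V_2)/1.3 = 0
  Node 2: (V_2 - V_1)/1.3 + (V_2 - V_3)/620 = 0
  Node 3: (V_3 - V_2)/620 + (V_3 - 0)/36 = 0
Collecting terms (coefficients in siemens):
  1.047·V_1 - 0.7692·V_2 = 0.004
  0.7708·V_2 - 0.7692·V_1 - 0.001613·V_3 = 0
  0.02939·V_3 - 0.001613·V_2 = 0
Solving these 3 simultaneous equations (Gaussian elimination) gives:
  V_1 = 0.0143 V, V_2 = 0.01428 V, V_3 = 0.0007834 V
Power in each resistor, P = (ΔV)²/R:
  P_R1 = (12 - 0.0143)²/3000 = 0.04789 W
  P_R2 = (0.0143 - 0)²/3.6 = 0.00005684 W
  P_R3 = (0.0143 - 0.01428)²/1.3 = 0.0000000006157 W
  P_R4 = (0.01428 - 0.0007834)²/620 = 0.0000002936 W
  P_R5 = (0.0007834 - 0)²/36 = 0.00000001705 W
P_total = P_R1 + P_R2 + P_R3 + P_R4 + P_R5 = 0.04794 W

Final answer: 0.04794 W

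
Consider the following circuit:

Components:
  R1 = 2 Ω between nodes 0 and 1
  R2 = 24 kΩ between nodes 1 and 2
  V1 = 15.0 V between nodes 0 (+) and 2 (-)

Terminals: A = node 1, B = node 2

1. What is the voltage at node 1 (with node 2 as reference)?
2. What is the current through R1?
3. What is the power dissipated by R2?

Nodal analysis, taking node 2 as the 0 V reference.
Source V1 fixes V_0 = 15 V.
KCL at each unknown node (sum of currents leaving = 0; resistances in Ω):
  Node 1: (V_1 - 15)/2 + (V_1 - 0)/24000 = 0
Collecting terms: 0.5 × V_1 = 7.5  =>  V_1 = 15 V
Part 1:
  Read off the nodal solution: V_1 = 15 V
Part 2:
  I_R1 = (V_0 - V_1)/R1 = (15 - 15)/2 = 0.0006249 A
  Magnitude: I_R1 = 0.0006249 A
Part 3:
  I_R2 = (V_1 - V_2)/R2 = (15 - 0)/24000 = 0.0006249 A
  P_R2 = I_R2² × R2 = (0.0006249)² × 24000 = 0.009373 W

Final answers:
1. V_1 = 15 V
2. I_R1 = 0.0006249 A
3. P_R2 = 0.009373 W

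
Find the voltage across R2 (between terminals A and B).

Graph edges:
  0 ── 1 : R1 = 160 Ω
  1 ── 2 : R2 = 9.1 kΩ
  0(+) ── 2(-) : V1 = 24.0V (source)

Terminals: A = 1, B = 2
R1 and R2 are in series across V1 (node 0 → node 1 → node 2), and the output A–B is taken across R2, so this is a voltage divider.
Series current: I = V1/(R1 + R2) = 24/(160 + 9100) = 24/9260 = 0.002592 A
V_R2 = I × R2 = V1 × R2/(R1 + R2) = 24 × 9100/9260 = 23.59 V

Final answer: 23.59 V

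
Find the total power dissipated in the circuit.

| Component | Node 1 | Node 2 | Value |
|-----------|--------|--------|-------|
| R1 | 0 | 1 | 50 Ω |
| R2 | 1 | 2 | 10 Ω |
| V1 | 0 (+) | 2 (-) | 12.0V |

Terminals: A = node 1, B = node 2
Nodal analysis, taking node 2 as the 0 V reference.
Source V1 fixes V_0 = 12 V.
KCL at each unknown node (sum of currents leaving = 0; resistances in Ω):
  Node 1: (V_1 - 12)/50 + (V_1 - 0)/10 = 0
Collecting terms: 0.12 × V_1 = 0.24  =>  V_1 = 2 V
Power in each resistor, P = (ΔV)²/R:
  P_R1 = (12 - 2)²/50 = 2 W
  P_R2 = (2 - 0)²/10 = 0.4 W
P_total = P_R1 + P_R2 = 2.4 W

Final answer: 2.4 W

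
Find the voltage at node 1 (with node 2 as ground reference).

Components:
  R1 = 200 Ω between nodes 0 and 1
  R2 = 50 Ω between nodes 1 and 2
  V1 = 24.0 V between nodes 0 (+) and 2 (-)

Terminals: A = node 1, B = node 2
Nodal analysis, taking node 2 as the 0 V reference.
Source V1 fixes V_0 = 24 V.
KCL at each unknown node (sum of currents leaving = 0; resistances in Ω):
  Node 1: (V_1 - 24)/200 + (V_1 - 0)/50 = 0
Collecting terms: 0.025 × V_1 = 0.12  =>  V_1 = 4.8 V
The requested potential is V_1 = 4.8 V.

Final answer: V_1 = 4.8 V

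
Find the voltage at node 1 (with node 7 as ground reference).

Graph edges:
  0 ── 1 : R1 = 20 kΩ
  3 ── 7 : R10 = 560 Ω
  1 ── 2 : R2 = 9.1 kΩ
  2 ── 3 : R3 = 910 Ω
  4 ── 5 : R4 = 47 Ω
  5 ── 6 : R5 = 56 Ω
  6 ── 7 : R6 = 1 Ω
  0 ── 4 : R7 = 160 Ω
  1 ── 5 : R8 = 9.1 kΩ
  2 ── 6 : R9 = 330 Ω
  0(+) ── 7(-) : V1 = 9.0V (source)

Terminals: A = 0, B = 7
Nodal analysis, taking node 7 as the 0 V reference.
Source V1 fixes V_0 = 9 V.
KCL at each unknown node (sum of currents leaving = 0; resistances in Ω):
  Node 1: (V_1 - 9)/20000 + (V_1 - V_2)/9100 + (V_1 - V_5)/9100 = 0
  Node 2: (V_2 - V_1)/9100 + (V_2 - V_3)/910 + (V_2 - V_6)/330 = 0
  Node 3: (V_3 - V_2)/910 + (V_3 - 0)/560 = 0
  Node 4: (V_4 - V_5)/47 + (V_4 - 9)/160 = 0
  Node 5: (V_5 - V_4)/47 + (V_5 - V_6)/56 + (V_5 - V_1)/9100 = 0
  Node 6: (V_6 - V_5)/56 + (V_6 - 0)/1 + (V_6 - V_2)/330 = 0
Collecting terms (coefficients in siemens):
  0.0002698·V_1 - 0.0001099·V_2 - 0.0001099·V_5 = 0.00045
  0.004239·V_2 - 0.0001099·V_1 - 0.001099·V_3 - 0.00303·V_6 = 0
  0.002885·V_3 - 0.001099·V_2 = 0
  0.02753·V_4 - 0.02128·V_5 = 0.05625
  0.03924·V_5 - 0.0001099·V_1 - 0.02128·V_4 - 0.01786·V_6 = 0
  1.021·V_6 - 0.00303·V_2 - 0.01786·V_5 = 0
Solving these 6 simultaneous equations (Gaussian elimination) gives:
  V_1 = 2.501 V, V_2 = 0.09917 V, V_3 = 0.03778 V, V_4 = 3.548 V
  V_5 = 1.946 V, V_6 = 0.03433 V
The requested potential is V_1 = 2.501 V.

Final answer: V_1 = 2.501 V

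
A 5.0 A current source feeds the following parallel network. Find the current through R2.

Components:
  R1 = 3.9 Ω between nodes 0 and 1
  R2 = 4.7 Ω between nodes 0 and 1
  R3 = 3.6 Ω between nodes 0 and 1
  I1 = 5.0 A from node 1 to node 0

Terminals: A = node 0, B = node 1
All resistors sit directly between nodes 0 and 1, so they are in parallel and share one voltage V; the full source current 5 A splits among them.
1/R_par = 1/3.9 + 1/4.7 + 1/3.6 = 0.747 S  =>  R_par = 1.339 Ω
V = I × R_par = 5 × 1.339 = 6.694 V
I_R2 = V/R2 = 6.694/4.7 = 1.424 A

Final answer: 1.424 A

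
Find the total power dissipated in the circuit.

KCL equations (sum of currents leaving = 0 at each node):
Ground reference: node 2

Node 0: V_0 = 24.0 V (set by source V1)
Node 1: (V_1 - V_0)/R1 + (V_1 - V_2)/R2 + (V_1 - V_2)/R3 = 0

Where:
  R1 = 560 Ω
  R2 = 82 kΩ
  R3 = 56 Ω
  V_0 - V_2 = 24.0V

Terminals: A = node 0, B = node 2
Nodal analysis, taking node 2 as the 0 V reference.
Source V1 fixes V_0 = 24 V.
KCL at each unknown node (sum of currents leaving = 0; resistances in Ω):
  Node 1: (V_1 - 24)/560 + (V_1 - 0)/82000 + (V_1 - 0)/56 = 0
Collecting terms: 0.01966 × V_1 = 0.04286  =>  V_1 = 2.18 V
Power in each resistor, P = (ΔV)²/R:
  P_R1 = (24 - 2.18)²/560 = 0.8502 W
  P_R2 = (2.18 - 0)²/82000 = 0.00005798 W
  P_R3 = (2.18 - 0)²/56 = 0.0849 W
P_total = P_R1 + P_R2 + P_R3 = 0.9351 W

Final answer: 0.9351 W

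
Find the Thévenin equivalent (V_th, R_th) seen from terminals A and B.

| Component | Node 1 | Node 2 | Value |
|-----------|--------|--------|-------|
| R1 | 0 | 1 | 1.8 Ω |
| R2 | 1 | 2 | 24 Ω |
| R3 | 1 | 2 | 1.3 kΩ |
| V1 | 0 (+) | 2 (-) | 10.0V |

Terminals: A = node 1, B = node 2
Step 1 — V_th is the open-circuit voltage V_A - V_B (nothing connected across the terminals).
Nodal analysis, taking node 2 as the 0 V reference.
Source V1 fixes V_0 = 10 V.
KCL at each unknown node (sum of currents leaving = 0; resistances in Ω):
  Node 1: (V_1 - 10)/1.8 + (V_1 - 0)/24 + (V_1 - 0)/1300 = 0
Collecting terms: 0.598 × V_1 = 5.556  =>  V_1 = 9.29 V
V_th = V_1 - V_2 = 9.29 - 0 = 9.29 V
Step 2 — R_th: zero the source — replace V1 by a short circuit (node 2 merges into node 0) — and find the resistance seen between A (node 1) and B (node 0).
Reduce the network between node 1 (A) and node 0 (B) by series/parallel combination:
  Rp1 = R1 ‖ R2 ‖ R3 (parallel, all between nodes 0 and 1) = 1/(1/1.8 + 1/24 + 1/1300) = 1.672 Ω
R_th = 1.672 Ω

Final answer: V_th = 9.29 V, R_th = 1.672 Ω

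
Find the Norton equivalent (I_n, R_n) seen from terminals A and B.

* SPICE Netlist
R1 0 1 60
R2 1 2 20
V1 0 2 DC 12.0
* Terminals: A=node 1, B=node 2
Find the Thévenin equivalent first; then I_n = V_th/R_th and R_n = R_th.
Step 1 — V_th is the open-circuit voltage V_A - V_B (nothing connected across the terminals).
Nodal analysis, taking node 2 as the 0 V reference.
Source V1 fixes V_0 = 12 V.
KCL at each unknown node (sum of currents leaving = 0; resistances in Ω):
  Node 1: (V_1 - 12)/60 + (V_1 - 0)/20 = 0
Collecting terms: 0.06667 × V_1 = 0.2  =>  V_1 = 3 V
V_th = V_1 - V_2 = 3 - 0 = 3 V
Step 2 — R_th: zero the source — replace V1 by a short circuit (node 2 merges into node 0) — and find the resistance seen between A (node 1) and B (node 0).
Reduce the network between node 1 (A) and node 0 (B) by series/parallel combination:
  Rp1 = R1 ‖ R2 (parallel, both between nodes 0 and 1) = 1/(1/60 + 1/20) = 15 Ω
R_th = 15 Ω
I_n = V_th/R_th = 3/15 = 0.2 A, and R_n = R_th = 15 Ω

Final answer: I_n = 0.2 A, R_n = 15 Ω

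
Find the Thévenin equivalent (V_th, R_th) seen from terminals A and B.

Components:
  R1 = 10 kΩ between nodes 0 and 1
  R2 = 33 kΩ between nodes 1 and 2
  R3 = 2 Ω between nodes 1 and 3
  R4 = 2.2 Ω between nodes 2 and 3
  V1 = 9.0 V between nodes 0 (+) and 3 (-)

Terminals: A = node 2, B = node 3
Step 1 — V_th is the open-circuit voltage V_A - V_B (nothing connected across the terminals).
Nodal analysis, taking node 3 as the 0 V reference.
Source V1 fixes V_0 = 9 V.
KCL at each unknown node (sum of currents leaving = 0; resistances in Ω):
  Node 1: (V_1 - 9)/10000 + (V_1 - V_2)/33000 + (V_1 - 0)/2 = 0
  Node 2: (V_2 - V_1)/33000 + (V_2 - 0)/2.2 = 0
Collecting terms (coefficients in siemens):
  0.5001·V_1 - 0.0000303·V_2 = 0.0009
  0.4546·V_2 - 0.0000303·V_1 = 0
Determinant D = (0.5001)(0.4546) - (-0.0000303)(-0.0000303) = 0.2273
V_1 = [(0.0009)(0.4546) - (-0.0000303)(0)]/D = 0.0018 V
V_2 = [(0.5001)(0) - (0.0009)(-0.0000303)]/D = 0.00000012 V
V_th = V_2 - V_3 = 0.00000012 - 0 = 0.00000012 V
Step 2 — R_th: zero the source — replace V1 by a short circuit (node 3 merges into node 0) — and find the resistance seen between A (node 2) and B (node 0).
Reduce the network between node 2 (A) and node 0 (B) by series/parallel combination:
  Rp1 = R1 ‖ R3 (parallel, both between nodes 0 and 1) = 1/(1/10000 + 1/2) = 2 Ω
  Rs1 = R2 + Rp1 (series, joined only at node 1) = 33000 + 2 = 33000 Ω
  Rp2 = R4 ‖ Rs1 (parallel, both between nodes 0 and 2) = 1/(1/2.2 + 1/33000) = 2.2 Ω
R_th = 2.2 Ω

Final answer: V_th = 1.2e-07 V, R_th = 2.2 Ω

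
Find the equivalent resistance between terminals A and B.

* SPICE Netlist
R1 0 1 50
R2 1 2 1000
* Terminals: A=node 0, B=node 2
Reduce the network between node 0 (A) and node 2 (B) by series/parallel combination:
  Rs1 = R1 + R2 (series, joined only at node 1) = 50 + 1000 = 1050 Ω
R_eq = 1.05 kΩ

Final answer: 1.05 kΩ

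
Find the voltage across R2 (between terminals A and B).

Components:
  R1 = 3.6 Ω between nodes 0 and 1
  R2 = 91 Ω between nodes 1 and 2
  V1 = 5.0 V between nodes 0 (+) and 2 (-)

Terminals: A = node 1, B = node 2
R1 and R2 are in series across V1 (node 0 → node 1 → node 2), and the output A–B is taken across R2, so this is a voltage divider.
Series current: I = V1/(R1 + R2) = 5/(3.6 + 91) = 5/94.6 = 0.05285 A
V_R2 = I × R2 = V1 × R2/(R1 + R2) = 5 × 91/94.6 = 4.81 V

Final answer: 4.81 V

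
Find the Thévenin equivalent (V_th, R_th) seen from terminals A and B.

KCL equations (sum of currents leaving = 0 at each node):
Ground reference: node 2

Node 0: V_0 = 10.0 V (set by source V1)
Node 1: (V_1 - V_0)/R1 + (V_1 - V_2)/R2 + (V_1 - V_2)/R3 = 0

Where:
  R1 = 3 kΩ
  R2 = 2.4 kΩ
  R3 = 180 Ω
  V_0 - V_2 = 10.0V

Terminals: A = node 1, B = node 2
Step 1 — V_th is the open-circuit voltage V_A - V_B (nothing connected across the terminals).
Nodal analysis, taking node 2 as the 0 V reference.
Source V1 fixes V_0 = 10 V.
KCL at each unknown node (sum of currents leaving = 0; resistances in Ω):
  Node 1: (V_1 - 10)/3000 + (V_1 - 0)/2400 + (V_1 - 0)/180 = 0
Collecting terms: 0.006306 × V_1 = 0.003333  =>  V_1 = 0.5286 V
V_th = V_1 - V_2 = 0.5286 - 0 = 0.5286 V
Step 2 — R_th: zero the source — replace V1 by a short circuit (node 2 merges into node 0) — and find the resistance seen between A (node 1) and B (node 0).
Reduce the network between node 1 (A) and node 0 (B) by series/parallel combination:
  Rp1 = R1 ‖ R2 ‖ R3 (parallel, all between nodes 0 and 1) = 1/(1/3000 + 1/2400 + 1/180) = 158.6 Ω
R_th = 158.6 Ω

Final answer: V_th = 0.5286 V, R_th = 158.6 Ω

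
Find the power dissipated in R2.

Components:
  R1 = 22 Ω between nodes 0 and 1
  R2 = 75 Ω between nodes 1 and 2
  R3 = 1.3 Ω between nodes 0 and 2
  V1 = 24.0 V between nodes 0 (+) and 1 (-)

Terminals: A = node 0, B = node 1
Nodal analysis, taking node 1 as the 0 V reference.
Source V1 fixes V_0 = 24 V.
KCL at each unknown node (sum of currents leaving = 0; resistances in Ω):
  Node 2: (V_2 - 0)/75 + (V_2 - 24)/1.3 = 0
Collecting terms: 0.7826 × V_2 = 18.46  =>  V_2 = 23.59 V
I_R2 = (V_1 - V_2)/R2 = (0 - 23.59)/75 = -0.3145 A
P_R2 = I_R2² × R2 = (-0.3145)² × 75 = 7.421 W

Final answer: 7.421 W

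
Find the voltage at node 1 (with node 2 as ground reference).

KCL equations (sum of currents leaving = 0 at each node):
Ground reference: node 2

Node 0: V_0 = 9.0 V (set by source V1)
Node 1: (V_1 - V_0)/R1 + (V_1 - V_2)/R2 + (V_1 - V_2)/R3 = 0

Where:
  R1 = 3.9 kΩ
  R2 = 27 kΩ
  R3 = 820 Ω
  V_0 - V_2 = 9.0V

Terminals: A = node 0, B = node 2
Nodal analysis, taking node 2 as the 0 V reference.
Source V1 fixes V_0 = 9 V.
KCL at each unknown node (sum of currents leaving = 0; resistances in Ω):
  Node 1: (V_1 - 9)/3900 + (V_1 - 0)/27000 + (V_1 - 0)/820 = 0
Collecting terms: 0.001513 × V_1 = 0.002308  =>  V_1 = 1.525 V
The requested potential is V_1 = 1.525 V.

Final answer: V_1 = 1.525 V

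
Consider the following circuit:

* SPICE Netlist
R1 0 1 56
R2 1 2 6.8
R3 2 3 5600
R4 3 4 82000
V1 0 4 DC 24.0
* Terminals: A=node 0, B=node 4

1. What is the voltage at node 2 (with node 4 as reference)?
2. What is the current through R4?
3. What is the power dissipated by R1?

Nodal analysis, taking node 4 as the 0 V reference.
Source V1 fixes V_0 = 24 V.
KCL at each unknown node (sum of currents leaving = 0; resistances in Ω):
  Node 1: (V_1 - 24)/56 + (V_1 - V_2)/6.8 = 0
  Node 2: (V_2 - V_1)/6.8 + (V_2 - V_3)/5600 = 0
  Node 3: (V_3 - V_2)/5600 + (V_3 - 0)/82000 = 0
Collecting terms (coefficients in siemens):
  0.1649·V_1 - 0.1471·V_2 = 0.4286
  0.1472·V_2 - 0.1471·V_1 - 0.0001786·V_3 = 0
  0.0001908·V_3 - 0.0001786·V_2 = 0
Solving these 3 simultaneous equations (Gaussian elimination) gives:
  V_1 = 23.98 V, V_2 = 23.98 V, V_3 = 22.45 V
Part 1:
  Read off the nodal solution: V_2 = 23.98 V
Part 2:
  I_R4 = (V_3 - V_4)/R4 = (22.45 - 0)/82000 = 0.0002738 A
  Magnitude: I_R4 = 0.0002738 A
Part 3:
  I_R1 = (V_0 - V_1)/R1 = (24 - 23.98)/56 = 0.0002738 A
  P_R1 = I_R1² × R1 = (0.0002738)² × 56 = 0.000004197 W

Final answers:
1. V_2 = 23.98 V
2. I_R4 = 0.0002738 A
3. P_R1 = 4.197e-06 W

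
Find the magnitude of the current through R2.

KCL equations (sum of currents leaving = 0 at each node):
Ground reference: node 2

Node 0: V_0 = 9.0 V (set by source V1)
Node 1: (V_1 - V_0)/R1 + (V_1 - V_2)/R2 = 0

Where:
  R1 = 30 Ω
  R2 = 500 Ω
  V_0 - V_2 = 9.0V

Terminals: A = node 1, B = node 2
Nodal analysis, taking node 2 as the 0 V reference.
Source V1 fixes V_0 = 9 V.
KCL at each unknown node (sum of currents leaving = 0; resistances in Ω):
  Node 1: (V_1 - 9)/30 + (V_1 - 0)/500 = 0
Collecting terms: 0.03533 × V_1 = 0.3  =>  V_1 = 8.491 V
I_R2 = (V_1 - V_2)/R2 = (8.491 - 0)/500 = 0.01698 A
|I_R2| = 0.01698 A

Final answer: |I_R2| = 0.01698 A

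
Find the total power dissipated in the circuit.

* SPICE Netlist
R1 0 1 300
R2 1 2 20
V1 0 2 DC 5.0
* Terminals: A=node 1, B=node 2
Nodal analysis, taking node 2 as the 0 V reference.
Source V1 fixes V_0 = 5 V.
KCL at each unknown node (sum of currents leaving = 0; resistances in Ω):
  Node 1: (V_1 - 5)/300 + (V_1 - 0)/20 = 0
Collecting terms: 0.05333 × V_1 = 0.01667  =>  V_1 = 0.3125 V
Power in each resistor, P = (ΔV)²/R:
  P_R1 = (5 - 0.3125)²/300 = 0.07324 W
  P_R2 = (0.3125 - 0)²/20 = 0.004883 W
P_total = P_R1 + P_R2 = 0.07812 W

Final answer: 0.07812 W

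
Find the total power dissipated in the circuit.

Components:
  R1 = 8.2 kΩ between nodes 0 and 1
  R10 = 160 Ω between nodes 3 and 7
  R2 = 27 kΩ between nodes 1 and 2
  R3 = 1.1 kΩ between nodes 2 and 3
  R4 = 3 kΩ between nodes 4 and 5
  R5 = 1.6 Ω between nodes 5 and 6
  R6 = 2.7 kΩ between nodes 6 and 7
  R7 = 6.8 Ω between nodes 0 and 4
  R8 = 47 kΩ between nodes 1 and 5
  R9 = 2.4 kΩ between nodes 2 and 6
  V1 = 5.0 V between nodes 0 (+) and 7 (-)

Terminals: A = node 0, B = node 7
Nodal analysis, taking node 7 as the 0 V reference.
Source V1 fixes V_0 = 5 V.
KCL at each unknown node (sum of currents leaving = 0; resistances in Ω):
  Node 1: (V_1 - 5)/8200 + (V_1 - V_2)/27000 + (V_1 - V_5)/47000 = 0
  Node 2: (V_2 - V_1)/27000 + (V_2 - V_3)/1100 + (V_2 - V_6)/2400 = 0
  Node 3: (V_3 - V_2)/1100 + (V_3 - 0)/160 = 0
  Node 4: (V_4 - V_5)/3000 + (V_4 - 5)/6.8 = 0
  Node 5: (V_5 - V_4)/3000 + (V_5 - V_6)/1.6 + (V_5 - V_1)/47000 = 0
  Node 6: (V_6 - V_5)/1.6 + (V_6 - 0)/2700 + (V_6 - V_2)/2400 = 0
Collecting terms (coefficients in siemens):
  0.0001803·V_1 - 0.00003704·V_2 - 0.00002128·V_5 = 0.0006098
  0.001363·V_2 - 0.00003704·V_1 - 0.0009091·V_3 - 0.0004167·V_6 = 0
  0.007159·V_3 - 0.0009091·V_2 = 0
  0.1474·V_4 - 0.0003333·V_5 = 0.7353
  0.6254·V_5 - 0.00002128·V_1 - 0.0003333·V_4 - 0.625·V_6 = 0
  0.6258·V_6 - 0.0004167·V_2 - 0.625·V_5 = 0
Solving these 6 simultaneous equations (Gaussian elimination) gives:
  V_1 = 3.739 V, V_2 = 0.7073 V, V_3 = 0.08981 V, V_4 = 4.993 V
  V_5 = 1.787 V, V_6 = 1.785 V
Power in each resistor, P = (ΔV)²/R:
  P_R1 = (5 - 3.739)²/8200 = 0.000194 W
  P_R2 = (3.739 - 0.7073)²/27000 = 0.0003404 W
  P_R3 = (0.7073 - 0.08981)²/1100 = 0.0003466 W
  P_R4 = (4.993 - 1.787)²/3000 = 0.003426 W
  P_R5 = (1.787 - 1.785)²/1.6 = 0.000001972 W
  P_R6 = (1.785 - 0)²/2700 = 0.00118 W
  P_R7 = (5 - 4.993)²/6.8 = 0.000007766 W
  P_R8 = (3.739 - 1.787)²/47000 = 0.00008107 W
  P_R9 = (0.7073 - 1.785)²/2400 = 0.000484 W
  P_R10 = (0.08981 - 0)²/160 = 0.00005042 W
P_total = P_R1 + P_R2 + P_R3 + P_R4 + P_R5 + P_R6 + P_R7 + P_R8 + P_R9 + P_R10 = 0.006112 W

Final answer: 0.006112 W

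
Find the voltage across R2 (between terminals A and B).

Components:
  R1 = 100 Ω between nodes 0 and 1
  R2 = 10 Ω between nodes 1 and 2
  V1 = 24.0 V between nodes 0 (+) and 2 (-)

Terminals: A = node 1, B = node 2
R1 and R2 are in series across V1 (node 0 → node 1 → node 2), and the output A–B is taken across R2, so this is a voltage divider.
Series current: I = V1/(R1 + R2) = 24/(100 + 10) = 24/110 = 0.2182 A
V_R2 = I × R2 = V1 × R2/(R1 + R2) = 24 × 10/110 = 2.182 V

Final answer: 2.182 V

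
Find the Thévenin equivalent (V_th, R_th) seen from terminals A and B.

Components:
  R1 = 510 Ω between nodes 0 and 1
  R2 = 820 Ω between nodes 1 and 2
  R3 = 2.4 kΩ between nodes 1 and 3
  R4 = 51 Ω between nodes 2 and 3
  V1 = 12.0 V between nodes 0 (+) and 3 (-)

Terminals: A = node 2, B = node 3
Step 1 — V_th is the open-circuit voltage V_A - V_B (nothing connected across the terminals).
Nodal analysis, taking node 3 as the 0 V reference.
Source V1 fixes V_0 = 12 V.
KCL at each unknown node (sum of currents leaving = 0; resistances in Ω):
  Node 1: (V_1 - 12)/510 + (V_1 - V_2)/820 + (V_1 - 0)/2400 = 0
  Node 2: (V_2 - V_1)/820 + (V_2 - 0)/51 = 0
Collecting terms (coefficients in siemens):
  0.003597·V_1 - 0.00122·V_2 = 0.02353
  0.02083·V_2 - 0.00122·V_1 = 0
Determinant D = (0.003597)(0.02083) - (-0.00122)(-0.00122) = 0.00007343
V_1 = [(0.02353)(0.02083) - (-0.00122)(0)]/D = 6.674 V
V_2 = [(0.003597)(0) - (0.02353)(-0.00122)]/D = 0.3908 V
V_th = V_2 - V_3 = 0.3908 - 0 = 0.3908 V
Step 2 — R_th: zero the source — replace V1 by a short circuit (node 3 merges into node 0) — and find the resistance seen between A (node 2) and B (node 0).
Reduce the network between node 2 (A) and node 0 (B) by series/parallel combination:
  Rp1 = R1 ‖ R3 (parallel, both between nodes 0 and 1) = 1/(1/510 + 1/2400) = 420.6 Ω
  Rs1 = R2 + Rp1 (series, joined only at node 1) = 820 + 420.6 = 1241 Ω
  Rp2 = R4 ‖ Rs1 (parallel, both between nodes 0 and 2) = 1/(1/51 + 1/1241) = 48.99 Ω
R_th = 48.99 Ω

Final answer: V_th = 0.3908 V, R_th = 48.99 Ω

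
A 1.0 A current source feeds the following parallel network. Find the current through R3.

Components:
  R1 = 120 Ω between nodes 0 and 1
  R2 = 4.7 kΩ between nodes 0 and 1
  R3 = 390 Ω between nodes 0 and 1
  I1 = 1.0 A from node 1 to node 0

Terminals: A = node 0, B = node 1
All resistors sit directly between nodes 0 and 1, so they are in parallel and share one voltage V; the full source current 1 A splits among them.
1/R_par = 1/120 + 1/4700 + 1/390 = 0.01111 S  =>  R_par = 90.01 Ω
V = I × R_par = 1 × 90.01 = 90.01 V
I_R3 = V/R3 = 90.01/390 = 0.2308 A

Final answer: 0.2308 A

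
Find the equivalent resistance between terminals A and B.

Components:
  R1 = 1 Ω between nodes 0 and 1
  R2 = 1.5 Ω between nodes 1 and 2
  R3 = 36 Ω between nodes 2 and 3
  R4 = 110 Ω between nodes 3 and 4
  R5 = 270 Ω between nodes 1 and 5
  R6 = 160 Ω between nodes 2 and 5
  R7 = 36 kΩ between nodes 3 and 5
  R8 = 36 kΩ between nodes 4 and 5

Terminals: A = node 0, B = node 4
The network is not a plain series/parallel combination. Inject a 1 A test current into terminal A (node 0) and return it from terminal B (node 4); then R_eq = V_A / (1 A).
Nodal analysis, taking node 4 as the 0 V reference.
Current source I_test pushes 1 A into node 0 and draws it out of node 4.
KCL at each unknown node (sum of currents leaving = 0; resistances in Ω):
  Node 0: (V_0 - V_1)/1 - 1 = 0
  Node 1: (V_1 - V_0)/1 + (V_1 - V_2)/1.5 + (V_1 - V_5)/270 = 0
  Node 2: (V_2 - V_1)/1.5 + (V_2 - V_3)/36 + (V_2 - V_5)/160 = 0
  Node 3: (V_3 - V_2)/36 + (V_3 - 0)/110 + (V_3 - V_5)/36000 = 0
  Node 5: (V_5 - V_1)/270 + (V_5 - V_2)/160 + (V_5 - V_3)/36000 + (V_5 - 0)/36000 = 0
Collecting terms (coefficients in siemens):
  1·V_0 - 1·V_1 = 1
  1.67·V_1 - 1·V_0 - 0.6667·V_2 - 0.003704·V_5 = 0
  0.7007·V_2 - 0.6667·V_1 - 0.02778·V_3 - 0.00625·V_5 = 0
  0.0369·V_3 - 0.02778·V_2 - 0.00002778·V_5 = 0
  0.01001·V_5 - 0.003704·V_1 - 0.00625·V_2 - 0.00002778·V_3 = 0
Solving these 5 simultaneous equations (Gaussian elimination) gives:
  V_0 = 147.9 V, V_1 = 146.9 V, V_2 = 145.4 V, V_3 = 109.6 V
  V_5 = 145.4 V
R_eq = V_0 / 1 A = 147.9 Ω

Final answer: 147.9 Ω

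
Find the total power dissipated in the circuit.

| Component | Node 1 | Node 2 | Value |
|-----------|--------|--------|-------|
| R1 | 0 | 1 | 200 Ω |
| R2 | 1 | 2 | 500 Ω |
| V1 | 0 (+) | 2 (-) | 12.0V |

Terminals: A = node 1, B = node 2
Nodal analysis, taking node 2 as the 0 V reference.
Source V1 fixes V_0 = 12 V.
KCL at each unknown node (sum of currents leaving = 0; resistances in Ω):
  Node 1: (V_1 - 12)/200 + (V_1 - 0)/500 = 0
Collecting terms: 0.007 × V_1 = 0.06  =>  V_1 = 8.571 V
Power in each resistor, P = (ΔV)²/R:
  P_R1 = (12 - 8.571)²/200 = 0.05878 W
  P_R2 = (8.571 - 0)²/500 = 0.1469 W
P_total = P_R1 + P_R2 = 0.2057 W

Final answer: 0.2057 W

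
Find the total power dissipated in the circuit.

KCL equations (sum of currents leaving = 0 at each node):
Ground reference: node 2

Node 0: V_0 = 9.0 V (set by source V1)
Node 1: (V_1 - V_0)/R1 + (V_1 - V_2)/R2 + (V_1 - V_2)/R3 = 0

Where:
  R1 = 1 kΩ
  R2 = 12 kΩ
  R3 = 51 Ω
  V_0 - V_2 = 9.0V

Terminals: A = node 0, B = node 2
Nodal analysis, taking node 2 as the 0 V reference.
Source V1 fixes V_0 = 9 V.
KCL at each unknown node (sum of currents leaving = 0; resistances in Ω):
  Node 1: (V_1 - 9)/1000 + (V_1 - 0)/12000 + (V_1 - 0)/51 = 0
Collecting terms: 0.02069 × V_1 = 0.009  =>  V_1 = 0.435 V
Power in each resistor, P = (ΔV)²/R:
  P_R1 = (9 - 0.435)²/1000 = 0.07336 W
  P_R2 = (0.435 - 0)²/12000 = 0.00001577 W
  P_R3 = (0.435 - 0)²/51 = 0.00371 W
P_total = P_R1 + P_R2 + P_R3 = 0.07709 W

Final answer: 0.07709 W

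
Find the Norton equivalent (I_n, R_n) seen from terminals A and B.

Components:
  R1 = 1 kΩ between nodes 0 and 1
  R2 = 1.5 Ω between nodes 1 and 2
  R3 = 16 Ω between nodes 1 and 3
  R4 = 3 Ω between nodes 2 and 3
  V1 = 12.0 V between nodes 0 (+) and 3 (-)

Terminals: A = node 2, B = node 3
Find the Thévenin equivalent first; then I_n = V_th/R_th and R_n = R_th.
Step 1 — V_th is the open-circuit voltage V_A - V_B (nothing connected across the terminals).
Nodal analysis, taking node 3 as the 0 V reference.
Source V1 fixes V_0 = 12 V.
KCL at each unknown node (sum of currents leaving = 0; resistances in Ω):
  Node 1: (V_1 - 12)/1000 + (V_1 - V_2)/1.5 + (V_1 - 0)/16 = 0
  Node 2: (V_2 - V_1)/1.5 + (V_2 - 0)/3 = 0
Collecting terms (coefficients in siemens):
  0.7302·V_1 - 0.6667·V_2 = 0.012
  1·V_2 - 0.6667·V_1 = 0
Determinant D = (0.7302)(1) - (-0.6667)(-0.6667) = 0.2857
V_1 = [(0.012)(1) - (-0.6667)(0)]/D = 0.042 V
V_2 = [(0.7302)(0) - (0.012)(-0.6667)]/D = 0.028 V
V_th = V_2 - V_3 = 0.028 - 0 = 0.028 V
Step 2 — R_th: zero the source — replace V1 by a short circuit (node 3 merges into node 0) — and find the resistance seen between A (node 2) and B (node 0).
Reduce the network between node 2 (A) and node 0 (B) by series/parallel combination:
  Rp1 = R1 ‖ R3 (parallel, both between nodes 0 and 1) = 1/(1/1000 + 1/16) = 15.75 Ω
  Rs1 = R2 + Rp1 (series, joined only at node 1) = 1.5 + 15.75 = 17.25 Ω
  Rp2 = R4 ‖ Rs1 (parallel, both between nodes 0 and 2) = 1/(1/3 + 1/17.25) = 2.556 Ω
R_th = 2.556 Ω
I_n = V_th/R_th = 0.028/2.556 = 0.01096 A, and R_n = R_th = 2.556 Ω

Final answer: I_n = 0.01096 A, R_n = 2.556 Ω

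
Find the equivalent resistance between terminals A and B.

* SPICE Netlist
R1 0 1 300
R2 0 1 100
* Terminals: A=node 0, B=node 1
Reduce the network between node 0 (A) and node 1 (B) by series/parallel combination:
  Rp1 = R1 ‖ R2 (parallel, both between nodes 0 and 1) = 1/(1/300 + 1/100) = 75 Ω
R_eq = 75 Ω

Final answer: 75 Ω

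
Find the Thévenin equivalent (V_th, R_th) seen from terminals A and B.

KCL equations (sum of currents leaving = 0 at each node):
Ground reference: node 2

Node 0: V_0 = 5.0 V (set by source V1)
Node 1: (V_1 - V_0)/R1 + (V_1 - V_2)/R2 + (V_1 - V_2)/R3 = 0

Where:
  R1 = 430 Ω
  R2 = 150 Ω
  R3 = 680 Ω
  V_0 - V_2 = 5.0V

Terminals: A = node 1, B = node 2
Step 1 — V_th is the open-circuit voltage V_A - V_B (nothing connected across the terminals).
Nodal analysis, taking node 2 as the 0 V reference.
Source V1 fixes V_0 = 5 V.
KCL at each unknown node (sum of currents leaving = 0; resistances in Ω):
  Node 1: (V_1 - 5)/430 + (V_1 - 0)/150 + (V_1 - 0)/680 = 0
Collecting terms: 0.01046 × V_1 = 0.01163  =>  V_1 = 1.111 V
V_th = V_1 - V_2 = 1.111 - 0 = 1.111 V
Step 2 — R_th: zero the source — replace V1 by a short circuit (node 2 merges into node 0) — and find the resistance seen between A (node 1) and B (node 0).
Reduce the network between node 1 (A) and node 0 (B) by series/parallel combination:
  Rp1 = R1 ‖ R2 ‖ R3 (parallel, all between nodes 0 and 1) = 1/(1/430 + 1/150 + 1/680) = 95.58 Ω
R_th = 95.58 Ω

Final answer: V_th = 1.111 V, R_th = 95.58 Ω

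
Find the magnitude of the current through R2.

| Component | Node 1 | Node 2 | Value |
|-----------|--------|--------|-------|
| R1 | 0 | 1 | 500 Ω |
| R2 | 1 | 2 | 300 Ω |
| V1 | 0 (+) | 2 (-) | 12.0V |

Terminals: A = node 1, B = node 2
Nodal analysis, taking node 2 as the 0 V reference.
Source V1 fixes V_0 = 12 V.
KCL at each unknown node (sum of currents leaving = 0; resistances in Ω):
  Node 1: (V_1 - 12)/500 + (V_1 - 0)/300 = 0
Collecting terms: 0.005333 × V_1 = 0.024  =>  V_1 = 4.5 V
I_R2 = (V_1 - V_2)/R2 = (4.5 - 0)/300 = 0.015 A
|I_R2| = 0.015 A

Final answer: |I_R2| = 0.015 A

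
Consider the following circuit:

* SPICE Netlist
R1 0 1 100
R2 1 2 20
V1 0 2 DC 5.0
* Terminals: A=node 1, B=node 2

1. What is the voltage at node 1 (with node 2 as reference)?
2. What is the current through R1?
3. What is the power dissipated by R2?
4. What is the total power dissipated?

Nodal analysis, taking node 2 as the 0 V reference.
Source V1 fixes V_0 = 5 V.
KCL at each unknown node (sum of currents leaving = 0; resistances in Ω):
  Node 1: (V_1 - 5)/100 + (V_1 - 0)/20 = 0
Collecting terms: 0.06 × V_1 = 0.05  =>  V_1 = 0.8333 V
Part 1:
  Read off the nodal solution: V_1 = 0.8333 V
Part 2:
  I_R1 = (V_0 - V_1)/R1 = (5 - 0.8333)/100 = 0.04167 A
  Magnitude: I_R1 = 0.04167 A
Part 3:
  I_R2 = (V_1 - V_2)/R2 = (0.8333 - 0)/20 = 0.04167 A
  P_R2 = I_R2² × R2 = (0.04167)² × 20 = 0.03472 W
Part 4:
  Power in each resistor, P = (ΔV)²/R:
    P_R1 = (5 - 0.8333)²/100 = 0.1736 W
    P_R2 = (0.8333 - 0)²/20 = 0.03472 W
  P_total = P_R1 + P_R2 = 0.2083 W

Final answers:
1. V_1 = 0.8333 V
2. I_R1 = 0.04167 A
3. P_R2 = 0.03472 W
4. P_total = 0.2083 W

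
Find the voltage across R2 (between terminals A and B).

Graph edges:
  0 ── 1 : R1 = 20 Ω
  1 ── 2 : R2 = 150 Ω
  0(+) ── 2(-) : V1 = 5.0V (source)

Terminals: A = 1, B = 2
R1 and R2 are in series across V1 (node 0 → node 1 → node 2), and the output A–B is taken across R2, so this is a voltage divider.
Series current: I = V1/(R1 + R2) = 5/(20 + 150) = 5/170 = 0.02941 A
V_R2 = I × R2 = V1 × R2/(R1 + R2) = 5 × 150/170 = 4.412 V

Final answer: 4.412 V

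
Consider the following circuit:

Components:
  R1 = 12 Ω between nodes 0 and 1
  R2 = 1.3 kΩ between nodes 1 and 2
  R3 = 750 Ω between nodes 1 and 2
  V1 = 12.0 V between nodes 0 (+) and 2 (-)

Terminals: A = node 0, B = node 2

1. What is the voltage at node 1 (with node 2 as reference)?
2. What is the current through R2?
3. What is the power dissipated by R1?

Nodal analysis, taking node 2 as the 0 V reference.
Source V1 fixes V_0 = 12 V.
KCL at each unknown node (sum of currents leaving = 0; resistances in Ω):
  Node 1: (V_1 - 12)/12 + (V_1 - 0)/1300 + (V_1 - 0)/750 = 0
Collecting terms: 0.08544 × V_1 = 1  =>  V_1 = 11.7 V
Part 1:
  Read off the nodal solution: V_1 = 11.7 V
Part 2:
  I_R2 = (V_1 - V_2)/R2 = (11.7 - 0)/1300 = 0.009004 A
  Magnitude: I_R2 = 0.009004 A
Part 3:
  I_R1 = (V_0 - V_1)/R1 = (12 - 11.7)/12 = 0.02461 A
  P_R1 = I_R1² × R1 = (0.02461)² × 12 = 0.007268 W

Final answers:
1. V_1 = 11.7 V
2. I_R2 = 0.009004 A
3. P_R1 = 0.007268 W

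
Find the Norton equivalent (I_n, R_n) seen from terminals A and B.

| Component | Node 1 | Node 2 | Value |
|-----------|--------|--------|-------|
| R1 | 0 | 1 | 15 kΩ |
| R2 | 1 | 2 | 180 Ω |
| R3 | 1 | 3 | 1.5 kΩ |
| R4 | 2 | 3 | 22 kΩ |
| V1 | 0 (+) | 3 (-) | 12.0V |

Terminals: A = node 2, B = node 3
Find the Thévenin equivalent first; then I_n = V_th/R_th and R_n = R_th.
Step 1 — V_th is the open-circuit voltage V_A - V_B (nothing connected across the terminals).
Nodal analysis, taking node 3 as the 0 V reference.
Source V1 fixes V_0 = 12 V.
KCL at each unknown node (sum of currents leaving = 0; resistances in Ω):
  Node 1: (V_1 - 12)/15000 + (V_1 - V_2)/180 + (V_1 - 0)/1500 = 0
  Node 2: (V_2 - V_1)/180 + (V_2 - 0)/22000 = 0
Collecting terms (coefficients in siemens):
  0.006289·V_1 - 0.005556·V_2 = 0.0008
  0.005601·V_2 - 0.005556·V_1 = 0
Determinant D = (0.006289)(0.005601) - (-0.005556)(-0.005556) = 0.00000436
V_1 = [(0.0008)(0.005601) - (-0.005556)(0)]/D = 1.028 V
V_2 = [(0.006289)(0) - (0.0008)(-0.005556)]/D = 1.019 V
V_th = V_2 - V_3 = 1.019 - 0 = 1.019 V
Step 2 — R_th: zero the source — replace V1 by a short circuit (node 3 merges into node 0) — and find the resistance seen between A (node 2) and B (node 0).
Reduce the network between node 2 (A) and node 0 (B) by series/parallel combination:
  Rp1 = R1 ‖ R3 (parallel, both between nodes 0 and 1) = 1/(1/15000 + 1/1500) = 1364 Ω
  Rs1 = R2 + Rp1 (series, joined only at node 1) = 180 + 1364 = 1544 Ω
  Rp2 = R4 ‖ Rs1 (parallel, both between nodes 0 and 2) = 1/(1/22000 + 1/1544) = 1442 Ω
R_th = 1.442 kΩ
I_n = V_th/R_th = 1.019/1442 = 0.0007067 A, and R_n = R_th = 1.442 kΩ

Final answer: I_n = 0.0007067 A, R_n = 1.442 kΩ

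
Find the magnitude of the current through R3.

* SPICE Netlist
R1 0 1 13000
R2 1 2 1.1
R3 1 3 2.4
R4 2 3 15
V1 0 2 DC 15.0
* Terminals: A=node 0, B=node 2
Nodal analysis, taking node 2 as the 0 V reference.
Source V1 fixes V_0 = 15 V.
KCL at each unknown node (sum of currents leaving = 0; resistances in Ω):
  Node 1: (V_1 - 15)/13000 + (V_1 - 0)/1.1 + (V_1 - V_3)/2.4 = 0
  Node 3: (V_3 - V_1)/2.4 + (V_3 - 0)/15 = 0
Collecting terms (coefficients in siemens):
  1.326·V_1 - 0.4167·V_3 = 0.001154
  0.4833·V_3 - 0.4167·V_1 = 0
Determinant D = (1.326)(0.4833) - (-0.4167)(-0.4167) = 0.4672
V_1 = [(0.001154)(0.4833) - (-0.4167)(0)]/D = 0.001194 V
V_3 = [(1.326)(0) - (0.001154)(-0.4167)]/D = 0.001029 V
I_R3 = (V_1 - V_3)/R3 = (0.001194 - 0.001029)/2.4 = 0.0000686 A
|I_R3| = 0.0000686 A

Final answer: |I_R3| = 6.86e-05 A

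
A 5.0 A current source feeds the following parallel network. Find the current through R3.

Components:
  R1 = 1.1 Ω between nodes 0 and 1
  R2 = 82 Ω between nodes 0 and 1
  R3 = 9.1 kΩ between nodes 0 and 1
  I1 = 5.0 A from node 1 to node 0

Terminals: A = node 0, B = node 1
All resistors sit directly between nodes 0 and 1, so they are in parallel and share one voltage V; the full source current 5 A splits among them.
1/R_par = 1/1.1 + 1/82 + 1/9100 = 0.9214 S  =>  R_par = 1.085 Ω
V = I × R_par = 5 × 1.085 = 5.427 V
I_R3 = V/R3 = 5.427/9100 = 0.0005963 A

Final answer: 0.0005963 A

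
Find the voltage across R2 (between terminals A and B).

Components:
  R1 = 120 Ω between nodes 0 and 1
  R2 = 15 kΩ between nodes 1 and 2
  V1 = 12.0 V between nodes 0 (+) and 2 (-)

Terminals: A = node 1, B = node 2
R1 and R2 are in series across V1 (node 0 → node 1 → node 2), and the output A–B is taken across R2, so this is a voltage divider.
Series current: I = V1/(R1 + R2) = 12/(120 + 15000) = 12/15120 = 0.0007937 A
V_R2 = I × R2 = V1 × R2/(R1 + R2) = 12 × 15000/15120 = 11.9 V

Final answer: 11.9 V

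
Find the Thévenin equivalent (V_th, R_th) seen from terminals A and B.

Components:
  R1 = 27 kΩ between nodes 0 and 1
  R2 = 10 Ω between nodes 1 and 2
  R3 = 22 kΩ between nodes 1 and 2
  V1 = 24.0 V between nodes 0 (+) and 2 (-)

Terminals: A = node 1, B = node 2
Step 1 — V_th is the open-circuit voltage V_A - V_B (nothing connected across the terminals).
Nodal analysis, taking node 2 as the 0 V reference.
Source V1 fixes V_0 = 24 V.
KCL at each unknown node (sum of currents leaving = 0; resistances in Ω):
  Node 1: (V_1 - 24)/27000 + (V_1 - 0)/10 + (V_1 - 0)/22000 = 0
Collecting terms: 0.1001 × V_1 = 0.0008889  =>  V_1 = 0.008882 V
V_th = V_1 - V_2 = 0.008882 - 0 = 0.008882 V
Step 2 — R_th: zero the source — replace V1 by a short circuit (node 2 merges into node 0) — and find the resistance seen between A (node 1) and B (node 0).
Reduce the network between node 1 (A) and node 0 (B) by series/parallel combination:
  Rp1 = R1 ‖ R2 ‖ R3 (parallel, all between nodes 0 and 1) = 1/(1/27000 + 1/10 + 1/22000) = 9.992 Ω
R_th = 9.992 Ω

Final answer: V_th = 0.008882 V, R_th = 9.992 Ω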